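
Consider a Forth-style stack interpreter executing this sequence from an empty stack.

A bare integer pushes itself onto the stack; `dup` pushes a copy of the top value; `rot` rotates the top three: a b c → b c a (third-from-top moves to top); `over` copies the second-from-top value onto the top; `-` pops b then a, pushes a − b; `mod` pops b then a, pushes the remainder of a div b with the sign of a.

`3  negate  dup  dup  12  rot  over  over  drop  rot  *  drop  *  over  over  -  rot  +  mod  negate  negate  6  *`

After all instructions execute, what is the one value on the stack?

54

3      → [3]
negate → [-3]
dup    → [-3, -3]
dup    → [-3, -3, -3]
12     → [-3, -3, -3, 12]
rot    → [-3, -3, 12, -3]
over   → [-3, -3, 12, -3, 12]
over   → [-3, -3, 12, -3, 12, -3]
drop   → [-3, -3, 12, -3, 12]
rot    → [-3, -3, -3, 12, 12]
*      → [-3, -3, -3, 144]
drop   → [-3, -3, -3]
*      → [-3, 9]
over   → [-3, 9, -3]
over   → [-3, 9, -3, 9]
-      → [-3, 9, -12]
rot    → [9, -12, -3]
+      → [9, -15]
mod    → [9]
negate → [-9]
negate → [9]
6      → [9, 6]
*      → [54]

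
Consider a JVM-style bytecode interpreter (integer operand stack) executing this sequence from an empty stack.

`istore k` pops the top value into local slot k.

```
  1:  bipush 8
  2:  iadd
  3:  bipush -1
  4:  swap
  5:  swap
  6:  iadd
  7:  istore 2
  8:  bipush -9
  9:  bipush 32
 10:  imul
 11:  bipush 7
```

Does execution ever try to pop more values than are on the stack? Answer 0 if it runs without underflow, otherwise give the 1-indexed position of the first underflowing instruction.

bipush 8 : 8
iadd  — needs 2 operands, stack has 1 → underflow

2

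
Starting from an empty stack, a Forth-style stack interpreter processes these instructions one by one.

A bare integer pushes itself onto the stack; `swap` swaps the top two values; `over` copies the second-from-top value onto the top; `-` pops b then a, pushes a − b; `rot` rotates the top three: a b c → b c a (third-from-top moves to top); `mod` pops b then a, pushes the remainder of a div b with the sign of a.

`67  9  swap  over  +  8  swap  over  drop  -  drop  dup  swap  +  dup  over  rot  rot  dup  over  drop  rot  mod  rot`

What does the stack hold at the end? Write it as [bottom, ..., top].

67   -> 67
9    -> 67 9
swap -> 9 67
over -> 9 67 9
+    -> 9 76
8    -> 9 76 8
swap -> 9 8 76
over -> 9 8 76 8
drop -> 9 8 76
-    -> 9 -68
drop -> 9
dup  -> 9 9
swap -> 9 9
+    -> 18
dup  -> 18 18
over -> 18 18 18
rot  -> 18 18 18
rot  -> 18 18 18
dup  -> 18 18 18 18
over -> 18 18 18 18 18
drop -> 18 18 18 18
rot  -> 18 18 18 18
mod  -> 18 18 0
rot  -> 18 0 18

[18, 0, 18]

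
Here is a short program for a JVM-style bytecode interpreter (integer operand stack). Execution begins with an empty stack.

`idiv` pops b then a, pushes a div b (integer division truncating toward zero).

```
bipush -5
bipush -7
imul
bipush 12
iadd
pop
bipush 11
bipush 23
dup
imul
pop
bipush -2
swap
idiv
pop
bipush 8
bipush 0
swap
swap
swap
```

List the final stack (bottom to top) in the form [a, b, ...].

[0, 8]

bipush -5  [-5]
bipush -7  [-5, -7]
imul       [35]
bipush 12  [35, 12]
iadd       [47]
pop        []
bipush 11  [11]
bipush 23  [11, 23]
dup        [11, 23, 23]
imul       [11, 529]
pop        [11]
bipush -2  [11, -2]
swap       [-2, 11]
idiv       [0]
pop        []
bipush 8   [8]
bipush 0   [8, 0]
swap       [0, 8]
swap       [8, 0]
swap       [0, 8]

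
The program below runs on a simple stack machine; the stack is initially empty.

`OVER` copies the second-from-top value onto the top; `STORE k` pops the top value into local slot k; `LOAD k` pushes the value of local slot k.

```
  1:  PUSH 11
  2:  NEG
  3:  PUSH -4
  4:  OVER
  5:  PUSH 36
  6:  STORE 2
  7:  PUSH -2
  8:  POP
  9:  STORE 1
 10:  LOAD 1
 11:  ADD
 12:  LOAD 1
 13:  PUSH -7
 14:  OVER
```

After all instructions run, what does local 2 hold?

36

PUSH 11 → 11
NEG     → -11
PUSH -4 → -11 -4
OVER    → -11 -4 -11
PUSH 36 → -11 -4 -11 36
STORE 2 → -11 -4 -11
PUSH -2 → -11 -4 -11 -2
POP     → -11 -4 -11
STORE 1 → -11 -4
LOAD 1  → -11 -4 -11
ADD     → -11 -15
LOAD 1  → -11 -15 -11
PUSH -7 → -11 -15 -11 -7
OVER    → -11 -15 -11 -7 -11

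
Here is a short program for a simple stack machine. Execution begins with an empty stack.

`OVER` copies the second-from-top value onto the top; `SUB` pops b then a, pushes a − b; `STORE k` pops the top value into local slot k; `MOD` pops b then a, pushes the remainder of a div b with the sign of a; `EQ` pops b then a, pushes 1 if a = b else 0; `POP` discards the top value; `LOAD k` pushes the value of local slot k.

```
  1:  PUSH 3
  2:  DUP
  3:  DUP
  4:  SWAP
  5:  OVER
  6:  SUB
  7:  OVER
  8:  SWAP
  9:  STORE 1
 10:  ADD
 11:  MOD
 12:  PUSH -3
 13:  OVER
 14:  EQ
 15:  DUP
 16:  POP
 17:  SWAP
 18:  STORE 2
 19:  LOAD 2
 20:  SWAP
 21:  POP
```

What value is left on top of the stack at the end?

PUSH 3   [3]
DUP      [3, 3]
DUP      [3, 3, 3]
SWAP     [3, 3, 3]
OVER     [3, 3, 3, 3]
SUB      [3, 3, 0]
OVER     [3, 3, 0, 3]
SWAP     [3, 3, 3, 0]
STORE 1  [3, 3, 3]
ADD      [3, 6]
MOD      [3]
PUSH -3  [3, -3]
OVER     [3, -3, 3]
EQ       [3, 0]
DUP      [3, 0, 0]
POP      [3, 0]
SWAP     [0, 3]
STORE 2  [0]
LOAD 2   [0, 3]
SWAP     [3, 0]
POP      [3]

3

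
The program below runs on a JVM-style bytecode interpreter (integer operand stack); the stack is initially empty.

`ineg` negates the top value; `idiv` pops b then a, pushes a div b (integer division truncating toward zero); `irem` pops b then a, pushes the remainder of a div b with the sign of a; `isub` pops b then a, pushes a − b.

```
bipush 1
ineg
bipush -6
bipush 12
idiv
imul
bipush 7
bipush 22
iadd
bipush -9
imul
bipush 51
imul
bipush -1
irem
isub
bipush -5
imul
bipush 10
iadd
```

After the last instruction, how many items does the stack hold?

bipush 1  → 1
ineg      → -1
bipush -6 → -1 -6
bipush 12 → -1 -6 12
idiv      → -1 0
imul      → 0
bipush 7  → 0 7
bipush 22 → 0 7 22
iadd      → 0 29
bipush -9 → 0 29 -9
imul      → 0 -261
bipush 51 → 0 -261 51
imul      → 0 -13311
bipush -1 → 0 -13311 -1
irem      → 0 0
isub      → 0
bipush -5 → 0 -5
imul      → 0
bipush 10 → 0 10
iadd      → 10

1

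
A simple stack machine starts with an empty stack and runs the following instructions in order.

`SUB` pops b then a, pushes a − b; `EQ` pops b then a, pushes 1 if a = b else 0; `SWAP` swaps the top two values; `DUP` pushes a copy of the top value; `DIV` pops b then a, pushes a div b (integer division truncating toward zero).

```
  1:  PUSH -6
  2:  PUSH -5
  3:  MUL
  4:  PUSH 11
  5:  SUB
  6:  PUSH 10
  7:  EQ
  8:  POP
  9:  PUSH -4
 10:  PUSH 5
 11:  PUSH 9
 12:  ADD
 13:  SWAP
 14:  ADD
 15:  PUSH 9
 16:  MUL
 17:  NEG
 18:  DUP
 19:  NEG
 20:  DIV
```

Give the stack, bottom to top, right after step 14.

[10]

PUSH -6 -> -6
PUSH -5 -> -6 -5
MUL     -> 30
PUSH 11 -> 30 11
SUB     -> 19
PUSH 10 -> 19 10
EQ      -> 0
POP     -> (empty)
PUSH -4 -> -4
PUSH 5  -> -4 5
PUSH 9  -> -4 5 9
ADD     -> -4 14
SWAP    -> 14 -4
ADD     -> 10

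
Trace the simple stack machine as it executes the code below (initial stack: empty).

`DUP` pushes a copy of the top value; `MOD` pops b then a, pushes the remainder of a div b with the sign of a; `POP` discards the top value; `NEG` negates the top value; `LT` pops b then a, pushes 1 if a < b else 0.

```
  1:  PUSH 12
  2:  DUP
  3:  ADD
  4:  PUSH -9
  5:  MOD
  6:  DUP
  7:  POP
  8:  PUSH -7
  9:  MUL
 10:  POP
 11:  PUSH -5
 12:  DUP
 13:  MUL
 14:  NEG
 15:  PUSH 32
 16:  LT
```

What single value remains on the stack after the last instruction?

1

PUSH 12  [12]
DUP      [12, 12]
ADD      [24]
PUSH -9  [24, -9]
MOD      [6]
DUP      [6, 6]
POP      [6]
PUSH -7  [6, -7]
MUL      [-42]
POP      []
PUSH -5  [-5]
DUP      [-5, -5]
MUL      [25]
NEG      [-25]
PUSH 32  [-25, 32]
LT       [1]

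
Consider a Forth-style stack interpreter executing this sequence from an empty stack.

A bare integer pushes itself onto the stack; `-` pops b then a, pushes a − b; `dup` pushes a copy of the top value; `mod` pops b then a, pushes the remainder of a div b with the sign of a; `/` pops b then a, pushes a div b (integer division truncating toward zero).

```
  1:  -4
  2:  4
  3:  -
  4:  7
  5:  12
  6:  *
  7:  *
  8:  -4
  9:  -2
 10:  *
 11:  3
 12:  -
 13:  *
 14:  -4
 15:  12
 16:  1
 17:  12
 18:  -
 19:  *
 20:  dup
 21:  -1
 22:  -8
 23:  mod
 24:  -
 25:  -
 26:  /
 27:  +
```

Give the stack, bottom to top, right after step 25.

-4  : [-4]
4   : [-4, 4]
-   : [-8]
7   : [-8, 7]
12  : [-8, 7, 12]
*   : [-8, 84]
*   : [-672]
-4  : [-672, -4]
-2  : [-672, -4, -2]
*   : [-672, 8]
3   : [-672, 8, 3]
-   : [-672, 5]
*   : [-3360]
-4  : [-3360, -4]
12  : [-3360, -4, 12]
1   : [-3360, -4, 12, 1]
12  : [-3360, -4, 12, 1, 12]
-   : [-3360, -4, 12, -11]
*   : [-3360, -4, -132]
dup : [-3360, -4, -132, -132]
-1  : [-3360, -4, -132, -132, -1]
-8  : [-3360, -4, -132, -132, -1, -8]
mod : [-3360, -4, -132, -132, -1]
-   : [-3360, -4, -132, -131]
-   : [-3360, -4, -1]

[-3360, -4, -1]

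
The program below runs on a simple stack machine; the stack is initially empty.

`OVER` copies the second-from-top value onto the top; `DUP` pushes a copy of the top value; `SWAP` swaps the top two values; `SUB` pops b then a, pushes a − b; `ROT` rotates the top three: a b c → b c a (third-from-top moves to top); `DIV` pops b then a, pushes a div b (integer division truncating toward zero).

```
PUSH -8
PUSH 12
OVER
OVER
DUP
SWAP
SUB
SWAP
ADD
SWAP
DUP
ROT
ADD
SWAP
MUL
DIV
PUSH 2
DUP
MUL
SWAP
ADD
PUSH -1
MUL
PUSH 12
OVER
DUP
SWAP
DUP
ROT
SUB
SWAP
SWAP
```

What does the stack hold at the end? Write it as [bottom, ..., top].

[-4, 12, -4, 0]

PUSH -8  [-8]
PUSH 12  [-8, 12]
OVER     [-8, 12, -8]
OVER     [-8, 12, -8, 12]
DUP      [-8, 12, -8, 12, 12]
SWAP     [-8, 12, -8, 12, 12]
SUB      [-8, 12, -8, 0]
SWAP     [-8, 12, 0, -8]
ADD      [-8, 12, -8]
SWAP     [-8, -8, 12]
DUP      [-8, -8, 12, 12]
ROT      [-8, 12, 12, -8]
ADD      [-8, 12, 4]
SWAP     [-8, 4, 12]
MUL      [-8, 48]
DIV      [0]
PUSH 2   [0, 2]
DUP      [0, 2, 2]
MUL      [0, 4]
SWAP     [4, 0]
ADD      [4]
PUSH -1  [4, -1]
MUL      [-4]
PUSH 12  [-4, 12]
OVER     [-4, 12, -4]
DUP      [-4, 12, -4, -4]
SWAP     [-4, 12, -4, -4]
DUP      [-4, 12, -4, -4, -4]
ROT      [-4, 12, -4, -4, -4]
SUB      [-4, 12, -4, 0]
SWAP     [-4, 12, 0, -4]
SWAP     [-4, 12, -4, 0]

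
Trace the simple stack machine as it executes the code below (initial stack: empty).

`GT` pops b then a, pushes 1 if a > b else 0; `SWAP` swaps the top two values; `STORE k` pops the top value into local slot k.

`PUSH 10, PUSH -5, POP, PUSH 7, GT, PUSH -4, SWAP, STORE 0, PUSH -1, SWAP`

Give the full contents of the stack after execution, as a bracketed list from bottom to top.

[-1, -4]

PUSH 10  [10]
PUSH -5  [10, -5]
POP      [10]
PUSH 7   [10, 7]
GT       [1]
PUSH -4  [1, -4]
SWAP     [-4, 1]
STORE 0  [-4]
PUSH -1  [-4, -1]
SWAP     [-1, -4]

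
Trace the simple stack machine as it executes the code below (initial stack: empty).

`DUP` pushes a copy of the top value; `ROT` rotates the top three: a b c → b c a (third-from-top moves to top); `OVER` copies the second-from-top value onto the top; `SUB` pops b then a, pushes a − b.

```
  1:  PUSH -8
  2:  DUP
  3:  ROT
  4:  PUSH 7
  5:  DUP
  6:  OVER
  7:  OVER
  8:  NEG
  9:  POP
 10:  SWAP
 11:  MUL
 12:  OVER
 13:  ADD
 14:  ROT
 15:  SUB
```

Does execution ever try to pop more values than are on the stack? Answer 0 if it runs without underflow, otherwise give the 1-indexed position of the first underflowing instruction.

PUSH -8 → -8
DUP     → -8 -8
ROT  — needs 3 operands, stack has 2 → underflow

3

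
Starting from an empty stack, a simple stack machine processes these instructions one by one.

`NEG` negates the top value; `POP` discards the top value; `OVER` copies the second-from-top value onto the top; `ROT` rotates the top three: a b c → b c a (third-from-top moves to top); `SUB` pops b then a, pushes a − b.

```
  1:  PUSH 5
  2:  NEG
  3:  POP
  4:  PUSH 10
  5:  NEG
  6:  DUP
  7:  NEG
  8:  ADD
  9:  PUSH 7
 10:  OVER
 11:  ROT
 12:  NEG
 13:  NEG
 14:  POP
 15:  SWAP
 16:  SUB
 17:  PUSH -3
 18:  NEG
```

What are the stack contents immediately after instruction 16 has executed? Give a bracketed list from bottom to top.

[-7]

PUSH 5   [5]
NEG      [-5]
POP      []
PUSH 10  [10]
NEG      [-10]
DUP      [-10, -10]
NEG      [-10, 10]
ADD      [0]
PUSH 7   [0, 7]
OVER     [0, 7, 0]
ROT      [7, 0, 0]
NEG      [7, 0, 0]
NEG      [7, 0, 0]
POP      [7, 0]
SWAP     [0, 7]
SUB      [-7]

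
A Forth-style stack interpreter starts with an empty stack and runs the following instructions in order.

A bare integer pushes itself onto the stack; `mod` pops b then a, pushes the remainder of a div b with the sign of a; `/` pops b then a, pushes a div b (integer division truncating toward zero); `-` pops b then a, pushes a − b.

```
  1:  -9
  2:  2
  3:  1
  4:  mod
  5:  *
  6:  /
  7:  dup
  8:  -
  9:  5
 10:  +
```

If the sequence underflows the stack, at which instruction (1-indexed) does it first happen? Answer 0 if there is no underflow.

-9   [-9]
2    [-9, 2]
1    [-9, 2, 1]
mod  [-9, 0]
*    [0]
/  — needs 2 operands, stack has 1 → underflow

6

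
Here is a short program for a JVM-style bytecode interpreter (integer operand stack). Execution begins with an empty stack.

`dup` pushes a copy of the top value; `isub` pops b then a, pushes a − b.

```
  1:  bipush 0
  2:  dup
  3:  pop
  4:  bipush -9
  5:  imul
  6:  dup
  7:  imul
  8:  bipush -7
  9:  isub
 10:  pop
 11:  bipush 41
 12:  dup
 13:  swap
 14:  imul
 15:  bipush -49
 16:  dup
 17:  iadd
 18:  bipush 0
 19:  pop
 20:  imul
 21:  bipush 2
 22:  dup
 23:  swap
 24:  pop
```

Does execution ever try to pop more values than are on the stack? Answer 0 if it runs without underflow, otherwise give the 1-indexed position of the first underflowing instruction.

0

bipush 0   -> 0
dup        -> 0 0
pop        -> 0
bipush -9  -> 0 -9
imul       -> 0
dup        -> 0 0
imul       -> 0
bipush -7  -> 0 -7
isub       -> 7
pop        -> (empty)
bipush 41  -> 41
dup        -> 41 41
swap       -> 41 41
imul       -> 1681
bipush -49 -> 1681 -49
dup        -> 1681 -49 -49
iadd       -> 1681 -98
bipush 0   -> 1681 -98 0
pop        -> 1681 -98
imul       -> -164738
bipush 2   -> -164738 2
dup        -> -164738 2 2
swap       -> -164738 2 2
pop        -> -164738 2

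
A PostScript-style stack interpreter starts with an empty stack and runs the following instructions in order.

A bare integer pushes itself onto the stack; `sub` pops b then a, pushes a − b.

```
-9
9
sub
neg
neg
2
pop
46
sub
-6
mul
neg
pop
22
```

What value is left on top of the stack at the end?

22

-9  → [-9]
9   → [-9, 9]
sub → [-18]
neg → [18]
neg → [-18]
2   → [-18, 2]
pop → [-18]
46  → [-18, 46]
sub → [-64]
-6  → [-64, -6]
mul → [384]
neg → [-384]
pop → []
22  → [22]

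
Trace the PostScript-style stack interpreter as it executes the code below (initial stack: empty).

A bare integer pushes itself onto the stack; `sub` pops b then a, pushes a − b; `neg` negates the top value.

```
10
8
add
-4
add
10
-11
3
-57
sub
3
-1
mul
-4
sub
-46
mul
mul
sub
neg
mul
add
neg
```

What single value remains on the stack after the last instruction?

27476

10  : [10]
8   : [10, 8]
add : [18]
-4  : [18, -4]
add : [14]
10  : [14, 10]
-11 : [14, 10, -11]
3   : [14, 10, -11, 3]
-57 : [14, 10, -11, 3, -57]
sub : [14, 10, -11, 60]
3   : [14, 10, -11, 60, 3]
-1  : [14, 10, -11, 60, 3, -1]
mul : [14, 10, -11, 60, -3]
-4  : [14, 10, -11, 60, -3, -4]
sub : [14, 10, -11, 60, 1]
-46 : [14, 10, -11, 60, 1, -46]
mul : [14, 10, -11, 60, -46]
mul : [14, 10, -11, -2760]
sub : [14, 10, 2749]
neg : [14, 10, -2749]
mul : [14, -27490]
add : [-27476]
neg : [27476]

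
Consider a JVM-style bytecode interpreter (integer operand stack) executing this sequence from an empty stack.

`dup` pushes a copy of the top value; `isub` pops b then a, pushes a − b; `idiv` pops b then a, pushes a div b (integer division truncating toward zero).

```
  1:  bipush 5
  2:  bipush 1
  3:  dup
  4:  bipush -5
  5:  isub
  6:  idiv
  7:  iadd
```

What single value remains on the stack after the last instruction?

bipush 5   5
bipush 1   5 1
dup        5 1 1
bipush -5  5 1 1 -5
isub       5 1 6
idiv       5 0
iadd       5

5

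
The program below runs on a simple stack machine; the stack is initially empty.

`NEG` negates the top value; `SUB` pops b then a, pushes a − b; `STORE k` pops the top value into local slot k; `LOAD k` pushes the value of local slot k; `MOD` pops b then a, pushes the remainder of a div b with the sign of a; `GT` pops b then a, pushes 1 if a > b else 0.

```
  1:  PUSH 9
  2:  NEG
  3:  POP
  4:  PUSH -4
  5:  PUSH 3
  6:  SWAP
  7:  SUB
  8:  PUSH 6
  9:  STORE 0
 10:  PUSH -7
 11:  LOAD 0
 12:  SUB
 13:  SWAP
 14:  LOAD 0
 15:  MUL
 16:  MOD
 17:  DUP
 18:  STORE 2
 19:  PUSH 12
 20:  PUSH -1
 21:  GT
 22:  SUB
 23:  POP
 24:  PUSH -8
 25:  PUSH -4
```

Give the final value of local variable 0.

6

PUSH 9  → [9]
NEG     → [-9]
POP     → []
PUSH -4 → [-4]
PUSH 3  → [-4, 3]
SWAP    → [3, -4]
SUB     → [7]
PUSH 6  → [7, 6]
STORE 0 → [7]
PUSH -7 → [7, -7]
LOAD 0  → [7, -7, 6]
SUB     → [7, -13]
SWAP    → [-13, 7]
LOAD 0  → [-13, 7, 6]
MUL     → [-13, 42]
MOD     → [-13]
DUP     → [-13, -13]
STORE 2 → [-13]
PUSH 12 → [-13, 12]
PUSH -1 → [-13, 12, -1]
GT      → [-13, 1]
SUB     → [-14]
POP     → []
PUSH -8 → [-8]
PUSH -4 → [-8, -4]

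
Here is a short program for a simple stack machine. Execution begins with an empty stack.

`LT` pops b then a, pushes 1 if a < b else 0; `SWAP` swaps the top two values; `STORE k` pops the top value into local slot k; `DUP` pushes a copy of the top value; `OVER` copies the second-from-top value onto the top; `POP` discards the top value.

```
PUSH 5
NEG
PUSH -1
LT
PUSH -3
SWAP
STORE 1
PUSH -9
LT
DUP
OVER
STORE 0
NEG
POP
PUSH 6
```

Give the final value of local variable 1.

PUSH 5  → [5]
NEG     → [-5]
PUSH -1 → [-5, -1]
LT      → [1]
PUSH -3 → [1, -3]
SWAP    → [-3, 1]
STORE 1 → [-3]
PUSH -9 → [-3, -9]
LT      → [0]
DUP     → [0, 0]
OVER    → [0, 0, 0]
STORE 0 → [0, 0]
NEG     → [0, 0]
POP     → [0]
PUSH 6  → [0, 6]

1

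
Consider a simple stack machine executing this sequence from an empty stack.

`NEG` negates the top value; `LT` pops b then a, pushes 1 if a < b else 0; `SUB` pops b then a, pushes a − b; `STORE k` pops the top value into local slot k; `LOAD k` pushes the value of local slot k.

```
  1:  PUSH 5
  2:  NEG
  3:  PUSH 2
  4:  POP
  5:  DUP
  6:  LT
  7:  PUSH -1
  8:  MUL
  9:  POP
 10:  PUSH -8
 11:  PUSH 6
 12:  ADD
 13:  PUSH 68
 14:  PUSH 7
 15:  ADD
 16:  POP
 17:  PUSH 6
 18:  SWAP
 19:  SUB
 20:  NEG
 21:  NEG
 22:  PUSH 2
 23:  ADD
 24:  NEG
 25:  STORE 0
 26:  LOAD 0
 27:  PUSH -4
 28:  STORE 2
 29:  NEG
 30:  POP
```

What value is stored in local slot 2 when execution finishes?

-4

PUSH 5  → 5
NEG     → -5
PUSH 2  → -5 2
POP     → -5
DUP     → -5 -5
LT      → 0
PUSH -1 → 0 -1
MUL     → 0
POP     → (empty)
PUSH -8 → -8
PUSH 6  → -8 6
ADD     → -2
PUSH 68 → -2 68
PUSH 7  → -2 68 7
ADD     → -2 75
POP     → -2
PUSH 6  → -2 6
SWAP    → 6 -2
SUB     → 8
NEG     → -8
NEG     → 8
PUSH 2  → 8 2
ADD     → 10
NEG     → -10
STORE 0 → (empty)
LOAD 0  → -10
PUSH -4 → -10 -4
STORE 2 → -10
NEG     → 10
POP     → (empty)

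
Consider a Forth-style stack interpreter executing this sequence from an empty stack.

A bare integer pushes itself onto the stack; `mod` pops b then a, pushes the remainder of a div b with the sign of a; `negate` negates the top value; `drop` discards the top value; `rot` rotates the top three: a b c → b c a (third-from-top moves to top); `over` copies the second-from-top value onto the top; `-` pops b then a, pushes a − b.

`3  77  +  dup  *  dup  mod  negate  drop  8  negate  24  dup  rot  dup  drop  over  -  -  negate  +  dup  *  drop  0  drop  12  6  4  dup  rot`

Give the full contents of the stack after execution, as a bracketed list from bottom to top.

[12, 4, 4, 6]

3       [3]
77      [3, 77]
+       [80]
dup     [80, 80]
*       [6400]
dup     [6400, 6400]
mod     [0]
negate  [0]
drop    []
8       [8]
negate  [-8]
24      [-8, 24]
dup     [-8, 24, 24]
rot     [24, 24, -8]
dup     [24, 24, -8, -8]
drop    [24, 24, -8]
over    [24, 24, -8, 24]
-       [24, 24, -32]
-       [24, 56]
negate  [24, -56]
+       [-32]
dup     [-32, -32]
*       [1024]
drop    []
0       [0]
drop    []
12      [12]
6       [12, 6]
4       [12, 6, 4]
dup     [12, 6, 4, 4]
rot     [12, 4, 4, 6]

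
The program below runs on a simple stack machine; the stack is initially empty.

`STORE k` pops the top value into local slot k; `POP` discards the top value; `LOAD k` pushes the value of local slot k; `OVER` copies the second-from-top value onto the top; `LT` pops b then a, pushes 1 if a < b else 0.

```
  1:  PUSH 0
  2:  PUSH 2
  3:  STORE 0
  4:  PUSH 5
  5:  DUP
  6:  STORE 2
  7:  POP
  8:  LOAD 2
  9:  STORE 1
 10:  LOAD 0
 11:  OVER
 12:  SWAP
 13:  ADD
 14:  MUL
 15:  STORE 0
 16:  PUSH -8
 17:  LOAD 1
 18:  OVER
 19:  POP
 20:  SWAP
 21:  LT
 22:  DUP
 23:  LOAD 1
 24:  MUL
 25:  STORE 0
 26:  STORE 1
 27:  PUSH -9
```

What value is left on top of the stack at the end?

-9

PUSH 0   0
PUSH 2   0 2
STORE 0  0
PUSH 5   0 5
DUP      0 5 5
STORE 2  0 5
POP      0
LOAD 2   0 5
STORE 1  0
LOAD 0   0 2
OVER     0 2 0
SWAP     0 0 2
ADD      0 2
MUL      0
STORE 0  (empty)
PUSH -8  -8
LOAD 1   -8 5
OVER     -8 5 -8
POP      -8 5
SWAP     5 -8
LT       0
DUP      0 0
LOAD 1   0 0 5
MUL      0 0
STORE 0  0
STORE 1  (empty)
PUSH -9  -9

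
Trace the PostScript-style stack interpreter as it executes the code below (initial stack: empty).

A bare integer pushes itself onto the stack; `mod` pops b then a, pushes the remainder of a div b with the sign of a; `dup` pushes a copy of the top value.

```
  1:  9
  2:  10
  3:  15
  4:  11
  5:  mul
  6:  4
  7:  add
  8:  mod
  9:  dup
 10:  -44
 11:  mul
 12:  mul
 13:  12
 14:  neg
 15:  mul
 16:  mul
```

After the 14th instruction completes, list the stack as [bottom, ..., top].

[9, -4400, -12]

9   → [9]
10  → [9, 10]
15  → [9, 10, 15]
11  → [9, 10, 15, 11]
mul → [9, 10, 165]
4   → [9, 10, 165, 4]
add → [9, 10, 169]
mod → [9, 10]
dup → [9, 10, 10]
-44 → [9, 10, 10, -44]
mul → [9, 10, -440]
mul → [9, -4400]
12  → [9, -4400, 12]
neg → [9, -4400, -12]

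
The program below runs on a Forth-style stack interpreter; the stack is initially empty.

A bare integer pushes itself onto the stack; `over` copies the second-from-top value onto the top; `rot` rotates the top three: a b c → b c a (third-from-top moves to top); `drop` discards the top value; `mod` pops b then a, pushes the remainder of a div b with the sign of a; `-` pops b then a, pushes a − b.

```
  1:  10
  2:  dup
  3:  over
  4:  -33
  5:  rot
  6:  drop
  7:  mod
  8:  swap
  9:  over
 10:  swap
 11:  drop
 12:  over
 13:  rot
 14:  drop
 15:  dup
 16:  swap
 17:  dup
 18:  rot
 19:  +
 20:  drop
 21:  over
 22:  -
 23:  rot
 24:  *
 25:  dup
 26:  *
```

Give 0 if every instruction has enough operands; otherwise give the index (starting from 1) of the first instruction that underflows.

23

10   → [10]
dup  → [10, 10]
over → [10, 10, 10]
-33  → [10, 10, 10, -33]
rot  → [10, 10, -33, 10]
drop → [10, 10, -33]
mod  → [10, 10]
swap → [10, 10]
over → [10, 10, 10]
swap → [10, 10, 10]
drop → [10, 10]
over → [10, 10, 10]
rot  → [10, 10, 10]
drop → [10, 10]
dup  → [10, 10, 10]
swap → [10, 10, 10]
dup  → [10, 10, 10, 10]
rot  → [10, 10, 10, 10]
+    → [10, 10, 20]
drop → [10, 10]
over → [10, 10, 10]
-    → [10, 0]
rot  — needs 3 operands, stack has 2 → underflow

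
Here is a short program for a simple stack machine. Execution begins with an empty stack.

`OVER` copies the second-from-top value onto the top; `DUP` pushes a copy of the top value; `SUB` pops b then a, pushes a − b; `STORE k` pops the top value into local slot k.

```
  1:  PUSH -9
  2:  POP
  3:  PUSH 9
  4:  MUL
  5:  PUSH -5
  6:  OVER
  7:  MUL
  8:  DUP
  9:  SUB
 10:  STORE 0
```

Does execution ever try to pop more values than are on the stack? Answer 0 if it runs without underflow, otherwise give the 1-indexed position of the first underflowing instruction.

PUSH -9 → [-9]
POP     → []
PUSH 9  → [9]
MUL  — needs 2 operands, stack has 1 → underflow

4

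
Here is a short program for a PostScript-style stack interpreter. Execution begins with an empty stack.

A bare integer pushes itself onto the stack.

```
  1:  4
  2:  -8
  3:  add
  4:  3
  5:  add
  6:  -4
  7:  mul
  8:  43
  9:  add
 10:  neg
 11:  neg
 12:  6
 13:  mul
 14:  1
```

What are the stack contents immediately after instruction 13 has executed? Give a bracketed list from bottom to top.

[282]

4   -> [4]
-8  -> [4, -8]
add -> [-4]
3   -> [-4, 3]
add -> [-1]
-4  -> [-1, -4]
mul -> [4]
43  -> [4, 43]
add -> [47]
neg -> [-47]
neg -> [47]
6   -> [47, 6]
mul -> [282]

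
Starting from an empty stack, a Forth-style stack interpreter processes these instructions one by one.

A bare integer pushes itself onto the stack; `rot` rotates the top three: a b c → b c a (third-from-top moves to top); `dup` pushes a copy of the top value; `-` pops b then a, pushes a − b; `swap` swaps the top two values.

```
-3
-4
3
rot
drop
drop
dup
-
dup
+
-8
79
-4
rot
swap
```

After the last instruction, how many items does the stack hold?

4

-3   -> -3
-4   -> -3 -4
3    -> -3 -4 3
rot  -> -4 3 -3
drop -> -4 3
drop -> -4
dup  -> -4 -4
-    -> 0
dup  -> 0 0
+    -> 0
-8   -> 0 -8
79   -> 0 -8 79
-4   -> 0 -8 79 -4
rot  -> 0 79 -4 -8
swap -> 0 79 -8 -4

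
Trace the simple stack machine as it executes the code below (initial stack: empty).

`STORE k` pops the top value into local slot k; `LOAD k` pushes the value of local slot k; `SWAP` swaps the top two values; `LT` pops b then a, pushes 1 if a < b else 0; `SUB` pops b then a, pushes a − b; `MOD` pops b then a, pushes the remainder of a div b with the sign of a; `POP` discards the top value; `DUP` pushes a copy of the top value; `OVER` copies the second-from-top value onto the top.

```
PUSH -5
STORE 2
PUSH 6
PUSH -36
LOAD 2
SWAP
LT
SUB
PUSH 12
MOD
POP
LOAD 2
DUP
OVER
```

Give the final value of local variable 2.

-5

PUSH -5  : [-5]
STORE 2  : []
PUSH 6   : [6]
PUSH -36 : [6, -36]
LOAD 2   : [6, -36, -5]
SWAP     : [6, -5, -36]
LT       : [6, 0]
SUB      : [6]
PUSH 12  : [6, 12]
MOD      : [6]
POP      : []
LOAD 2   : [-5]
DUP      : [-5, -5]
OVER     : [-5, -5, -5]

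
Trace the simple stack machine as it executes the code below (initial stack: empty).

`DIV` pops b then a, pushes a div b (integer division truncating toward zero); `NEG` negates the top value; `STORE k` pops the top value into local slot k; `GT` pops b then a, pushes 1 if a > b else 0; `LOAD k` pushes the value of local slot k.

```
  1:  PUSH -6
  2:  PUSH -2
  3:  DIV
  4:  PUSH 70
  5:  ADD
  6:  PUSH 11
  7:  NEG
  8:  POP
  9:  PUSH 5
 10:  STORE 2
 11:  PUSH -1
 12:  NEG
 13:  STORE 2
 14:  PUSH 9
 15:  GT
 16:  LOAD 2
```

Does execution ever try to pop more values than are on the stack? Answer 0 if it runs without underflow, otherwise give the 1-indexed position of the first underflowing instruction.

PUSH -6 -> -6
PUSH -2 -> -6 -2
DIV     -> 3
PUSH 70 -> 3 70
ADD     -> 73
PUSH 11 -> 73 11
NEG     -> 73 -11
POP     -> 73
PUSH 5  -> 73 5
STORE 2 -> 73
PUSH -1 -> 73 -1
NEG     -> 73 1
STORE 2 -> 73
PUSH 9  -> 73 9
GT      -> 1
LOAD 2  -> 1 1

0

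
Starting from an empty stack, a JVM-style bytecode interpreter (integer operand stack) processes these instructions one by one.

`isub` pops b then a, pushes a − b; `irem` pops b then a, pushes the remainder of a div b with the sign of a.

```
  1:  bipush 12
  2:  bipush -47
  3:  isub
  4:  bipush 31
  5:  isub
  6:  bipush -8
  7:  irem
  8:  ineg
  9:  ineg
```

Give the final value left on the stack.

bipush 12  → 12
bipush -47 → 12 -47
isub       → 59
bipush 31  → 59 31
isub       → 28
bipush -8  → 28 -8
irem       → 4
ineg       → -4
ineg       → 4

4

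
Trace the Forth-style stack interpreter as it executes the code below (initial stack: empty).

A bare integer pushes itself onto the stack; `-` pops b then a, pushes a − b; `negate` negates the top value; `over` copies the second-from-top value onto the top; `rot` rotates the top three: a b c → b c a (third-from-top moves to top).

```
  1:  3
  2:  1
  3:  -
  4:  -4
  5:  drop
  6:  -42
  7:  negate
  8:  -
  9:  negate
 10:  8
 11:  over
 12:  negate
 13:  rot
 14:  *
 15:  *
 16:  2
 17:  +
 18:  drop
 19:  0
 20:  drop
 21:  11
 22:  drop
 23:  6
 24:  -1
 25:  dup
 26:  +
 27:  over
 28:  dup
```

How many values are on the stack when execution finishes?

4

3      -> [3]
1      -> [3, 1]
-      -> [2]
-4     -> [2, -4]
drop   -> [2]
-42    -> [2, -42]
negate -> [2, 42]
-      -> [-40]
negate -> [40]
8      -> [40, 8]
over   -> [40, 8, 40]
negate -> [40, 8, -40]
rot    -> [8, -40, 40]
*      -> [8, -1600]
*      -> [-12800]
2      -> [-12800, 2]
+      -> [-12798]
drop   -> []
0      -> [0]
drop   -> []
11     -> [11]
drop   -> []
6      -> [6]
-1     -> [6, -1]
dup    -> [6, -1, -1]
+      -> [6, -2]
over   -> [6, -2, 6]
dup    -> [6, -2, 6, 6]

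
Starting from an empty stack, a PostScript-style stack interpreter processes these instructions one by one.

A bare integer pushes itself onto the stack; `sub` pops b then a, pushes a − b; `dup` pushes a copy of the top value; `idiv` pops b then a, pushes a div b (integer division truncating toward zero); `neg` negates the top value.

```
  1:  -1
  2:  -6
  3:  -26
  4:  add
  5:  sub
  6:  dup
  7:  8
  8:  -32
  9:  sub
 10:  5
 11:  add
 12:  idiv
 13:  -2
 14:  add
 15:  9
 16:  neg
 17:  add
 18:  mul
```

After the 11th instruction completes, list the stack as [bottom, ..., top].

-1  -> [-1]
-6  -> [-1, -6]
-26 -> [-1, -6, -26]
add -> [-1, -32]
sub -> [31]
dup -> [31, 31]
8   -> [31, 31, 8]
-32 -> [31, 31, 8, -32]
sub -> [31, 31, 40]
5   -> [31, 31, 40, 5]
add -> [31, 31, 45]

[31, 31, 45]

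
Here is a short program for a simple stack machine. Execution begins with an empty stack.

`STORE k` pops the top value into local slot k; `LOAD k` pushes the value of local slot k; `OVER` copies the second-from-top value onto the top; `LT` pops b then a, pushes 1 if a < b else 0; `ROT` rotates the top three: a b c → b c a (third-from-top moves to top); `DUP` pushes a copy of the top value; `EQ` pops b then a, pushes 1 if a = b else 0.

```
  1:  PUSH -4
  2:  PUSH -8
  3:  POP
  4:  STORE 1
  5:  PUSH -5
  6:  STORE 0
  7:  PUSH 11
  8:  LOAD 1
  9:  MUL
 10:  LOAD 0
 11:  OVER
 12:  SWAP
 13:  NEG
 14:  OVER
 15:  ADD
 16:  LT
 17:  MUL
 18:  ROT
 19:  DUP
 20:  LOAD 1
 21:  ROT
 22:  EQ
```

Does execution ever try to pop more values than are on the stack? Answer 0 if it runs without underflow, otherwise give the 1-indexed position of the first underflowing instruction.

PUSH -4 : [-4]
PUSH -8 : [-4, -8]
POP     : [-4]
STORE 1 : []
PUSH -5 : [-5]
STORE 0 : []
PUSH 11 : [11]
LOAD 1  : [11, -4]
MUL     : [-44]
LOAD 0  : [-44, -5]
OVER    : [-44, -5, -44]
SWAP    : [-44, -44, -5]
NEG     : [-44, -44, 5]
OVER    : [-44, -44, 5, -44]
ADD     : [-44, -44, -39]
LT      : [-44, 1]
MUL     : [-44]
ROT  — needs 3 operands, stack has 1 → underflow

18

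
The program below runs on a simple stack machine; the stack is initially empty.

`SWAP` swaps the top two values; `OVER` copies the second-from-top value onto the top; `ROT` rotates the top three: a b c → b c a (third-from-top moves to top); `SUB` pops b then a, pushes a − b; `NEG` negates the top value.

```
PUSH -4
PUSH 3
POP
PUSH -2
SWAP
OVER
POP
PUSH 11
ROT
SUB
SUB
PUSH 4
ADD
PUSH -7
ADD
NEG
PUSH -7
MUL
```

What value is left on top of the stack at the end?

PUSH -4  [-4]
PUSH 3   [-4, 3]
POP      [-4]
PUSH -2  [-4, -2]
SWAP     [-2, -4]
OVER     [-2, -4, -2]
POP      [-2, -4]
PUSH 11  [-2, -4, 11]
ROT      [-4, 11, -2]
SUB      [-4, 13]
SUB      [-17]
PUSH 4   [-17, 4]
ADD      [-13]
PUSH -7  [-13, -7]
ADD      [-20]
NEG      [20]
PUSH -7  [20, -7]
MUL      [-140]

-140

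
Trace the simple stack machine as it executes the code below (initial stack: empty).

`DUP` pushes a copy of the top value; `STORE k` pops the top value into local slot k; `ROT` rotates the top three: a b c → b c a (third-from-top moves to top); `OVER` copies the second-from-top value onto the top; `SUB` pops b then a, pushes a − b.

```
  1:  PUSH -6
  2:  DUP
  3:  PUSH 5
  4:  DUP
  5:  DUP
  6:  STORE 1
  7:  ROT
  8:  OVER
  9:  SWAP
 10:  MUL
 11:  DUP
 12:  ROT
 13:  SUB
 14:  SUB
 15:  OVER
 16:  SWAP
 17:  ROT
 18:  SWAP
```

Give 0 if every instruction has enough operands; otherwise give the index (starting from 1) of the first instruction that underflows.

0

PUSH -6 : -6
DUP     : -6 -6
PUSH 5  : -6 -6 5
DUP     : -6 -6 5 5
DUP     : -6 -6 5 5 5
STORE 1 : -6 -6 5 5
ROT     : -6 5 5 -6
OVER    : -6 5 5 -6 5
SWAP    : -6 5 5 5 -6
MUL     : -6 5 5 -30
DUP     : -6 5 5 -30 -30
ROT     : -6 5 -30 -30 5
SUB     : -6 5 -30 -35
SUB     : -6 5 5
OVER    : -6 5 5 5
SWAP    : -6 5 5 5
ROT     : -6 5 5 5
SWAP    : -6 5 5 5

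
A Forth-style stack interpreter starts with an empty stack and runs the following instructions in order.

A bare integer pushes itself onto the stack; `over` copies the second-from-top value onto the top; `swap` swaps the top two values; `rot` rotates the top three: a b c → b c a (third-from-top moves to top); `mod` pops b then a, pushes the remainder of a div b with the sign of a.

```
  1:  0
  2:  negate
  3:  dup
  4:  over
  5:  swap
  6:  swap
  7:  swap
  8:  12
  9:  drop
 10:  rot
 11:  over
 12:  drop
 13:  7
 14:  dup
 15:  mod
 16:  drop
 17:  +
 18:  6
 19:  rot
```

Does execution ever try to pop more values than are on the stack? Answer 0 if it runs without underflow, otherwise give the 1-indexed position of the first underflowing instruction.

0

0      → 0
negate → 0
dup    → 0 0
over   → 0 0 0
swap   → 0 0 0
swap   → 0 0 0
swap   → 0 0 0
12     → 0 0 0 12
drop   → 0 0 0
rot    → 0 0 0
over   → 0 0 0 0
drop   → 0 0 0
7      → 0 0 0 7
dup    → 0 0 0 7 7
mod    → 0 0 0 0
drop   → 0 0 0
+      → 0 0
6      → 0 0 6
rot    → 0 6 0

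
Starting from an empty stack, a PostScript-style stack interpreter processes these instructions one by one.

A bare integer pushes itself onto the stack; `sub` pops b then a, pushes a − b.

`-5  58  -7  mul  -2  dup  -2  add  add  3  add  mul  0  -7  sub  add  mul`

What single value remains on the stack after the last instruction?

-6125

-5  → -5
58  → -5 58
-7  → -5 58 -7
mul → -5 -406
-2  → -5 -406 -2
dup → -5 -406 -2 -2
-2  → -5 -406 -2 -2 -2
add → -5 -406 -2 -4
add → -5 -406 -6
3   → -5 -406 -6 3
add → -5 -406 -3
mul → -5 1218
0   → -5 1218 0
-7  → -5 1218 0 -7
sub → -5 1218 7
add → -5 1225
mul → -6125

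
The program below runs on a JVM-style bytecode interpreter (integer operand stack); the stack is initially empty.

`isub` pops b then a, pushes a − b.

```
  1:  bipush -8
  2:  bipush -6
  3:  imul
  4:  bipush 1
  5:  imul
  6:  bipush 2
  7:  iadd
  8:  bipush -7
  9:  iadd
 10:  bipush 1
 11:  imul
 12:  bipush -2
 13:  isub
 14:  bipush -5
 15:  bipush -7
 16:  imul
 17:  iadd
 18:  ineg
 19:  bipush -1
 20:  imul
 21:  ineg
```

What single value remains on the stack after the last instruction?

-80

bipush -8 : -8
bipush -6 : -8 -6
imul      : 48
bipush 1  : 48 1
imul      : 48
bipush 2  : 48 2
iadd      : 50
bipush -7 : 50 -7
iadd      : 43
bipush 1  : 43 1
imul      : 43
bipush -2 : 43 -2
isub      : 45
bipush -5 : 45 -5
bipush -7 : 45 -5 -7
imul      : 45 35
iadd      : 80
ineg      : -80
bipush -1 : -80 -1
imul      : 80
ineg      : -80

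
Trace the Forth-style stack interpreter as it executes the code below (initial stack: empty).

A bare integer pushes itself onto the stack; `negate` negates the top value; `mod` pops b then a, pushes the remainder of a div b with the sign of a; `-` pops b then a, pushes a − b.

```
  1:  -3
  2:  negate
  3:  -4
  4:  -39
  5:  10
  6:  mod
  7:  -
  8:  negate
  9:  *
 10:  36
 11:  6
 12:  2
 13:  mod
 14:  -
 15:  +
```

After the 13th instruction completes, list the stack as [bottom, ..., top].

[-15, 36, 0]

-3     → -3
negate → 3
-4     → 3 -4
-39    → 3 -4 -39
10     → 3 -4 -39 10
mod    → 3 -4 -9
-      → 3 5
negate → 3 -5
*      → -15
36     → -15 36
6      → -15 36 6
2      → -15 36 6 2
mod    → -15 36 0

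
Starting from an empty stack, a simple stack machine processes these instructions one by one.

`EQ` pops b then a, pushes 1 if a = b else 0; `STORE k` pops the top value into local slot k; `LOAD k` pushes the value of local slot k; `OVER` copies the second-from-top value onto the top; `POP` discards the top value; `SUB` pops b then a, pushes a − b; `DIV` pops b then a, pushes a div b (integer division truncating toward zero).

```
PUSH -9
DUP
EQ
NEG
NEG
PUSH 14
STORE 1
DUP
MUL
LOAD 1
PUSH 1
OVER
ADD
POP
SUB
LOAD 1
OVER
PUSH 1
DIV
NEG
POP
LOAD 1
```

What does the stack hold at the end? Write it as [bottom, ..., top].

PUSH -9 -> [-9]
DUP     -> [-9, -9]
EQ      -> [1]
NEG     -> [-1]
NEG     -> [1]
PUSH 14 -> [1, 14]
STORE 1 -> [1]
DUP     -> [1, 1]
MUL     -> [1]
LOAD 1  -> [1, 14]
PUSH 1  -> [1, 14, 1]
OVER    -> [1, 14, 1, 14]
ADD     -> [1, 14, 15]
POP     -> [1, 14]
SUB     -> [-13]
LOAD 1  -> [-13, 14]
OVER    -> [-13, 14, -13]
PUSH 1  -> [-13, 14, -13, 1]
DIV     -> [-13, 14, -13]
NEG     -> [-13, 14, 13]
POP     -> [-13, 14]
LOAD 1  -> [-13, 14, 14]

[-13, 14, 14]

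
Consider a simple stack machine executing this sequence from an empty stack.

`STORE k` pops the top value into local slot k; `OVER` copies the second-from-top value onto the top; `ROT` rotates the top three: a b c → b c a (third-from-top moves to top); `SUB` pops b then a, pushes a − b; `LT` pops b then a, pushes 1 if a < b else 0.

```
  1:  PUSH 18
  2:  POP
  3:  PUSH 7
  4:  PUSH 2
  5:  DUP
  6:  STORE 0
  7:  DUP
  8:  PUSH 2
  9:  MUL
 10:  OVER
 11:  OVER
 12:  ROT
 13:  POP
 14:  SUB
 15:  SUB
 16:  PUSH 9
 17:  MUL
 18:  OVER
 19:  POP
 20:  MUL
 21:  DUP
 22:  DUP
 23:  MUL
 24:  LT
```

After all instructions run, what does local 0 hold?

PUSH 18 -> 18
POP     -> (empty)
PUSH 7  -> 7
PUSH 2  -> 7 2
DUP     -> 7 2 2
STORE 0 -> 7 2
DUP     -> 7 2 2
PUSH 2  -> 7 2 2 2
MUL     -> 7 2 4
OVER    -> 7 2 4 2
OVER    -> 7 2 4 2 4
ROT     -> 7 2 2 4 4
POP     -> 7 2 2 4
SUB     -> 7 2 -2
SUB     -> 7 4
PUSH 9  -> 7 4 9
MUL     -> 7 36
OVER    -> 7 36 7
POP     -> 7 36
MUL     -> 252
DUP     -> 252 252
DUP     -> 252 252 252
MUL     -> 252 63504
LT      -> 1

2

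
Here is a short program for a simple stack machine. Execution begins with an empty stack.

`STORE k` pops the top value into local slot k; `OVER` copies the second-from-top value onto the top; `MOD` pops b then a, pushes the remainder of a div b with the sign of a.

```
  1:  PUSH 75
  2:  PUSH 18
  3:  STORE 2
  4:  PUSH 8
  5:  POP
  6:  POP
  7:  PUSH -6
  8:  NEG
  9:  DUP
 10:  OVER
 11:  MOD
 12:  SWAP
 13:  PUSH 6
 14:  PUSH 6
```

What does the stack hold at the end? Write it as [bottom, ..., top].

PUSH 75  [75]
PUSH 18  [75, 18]
STORE 2  [75]
PUSH 8   [75, 8]
POP      [75]
POP      []
PUSH -6  [-6]
NEG      [6]
DUP      [6, 6]
OVER     [6, 6, 6]
MOD      [6, 0]
SWAP     [0, 6]
PUSH 6   [0, 6, 6]
PUSH 6   [0, 6, 6, 6]

[0, 6, 6, 6]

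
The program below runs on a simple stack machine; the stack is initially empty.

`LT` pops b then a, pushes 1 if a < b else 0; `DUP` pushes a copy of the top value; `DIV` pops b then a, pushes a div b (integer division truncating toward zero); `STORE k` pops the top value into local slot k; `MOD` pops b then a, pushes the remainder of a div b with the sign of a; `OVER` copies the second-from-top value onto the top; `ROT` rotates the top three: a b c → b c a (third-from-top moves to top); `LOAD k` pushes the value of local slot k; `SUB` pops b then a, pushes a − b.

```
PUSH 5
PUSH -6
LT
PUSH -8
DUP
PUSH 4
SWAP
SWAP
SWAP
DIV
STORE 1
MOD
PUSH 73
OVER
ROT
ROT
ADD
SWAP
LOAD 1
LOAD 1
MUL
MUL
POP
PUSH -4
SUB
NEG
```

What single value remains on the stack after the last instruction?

PUSH 5  : 5
PUSH -6 : 5 -6
LT      : 0
PUSH -8 : 0 -8
DUP     : 0 -8 -8
PUSH 4  : 0 -8 -8 4
SWAP    : 0 -8 4 -8
SWAP    : 0 -8 -8 4
SWAP    : 0 -8 4 -8
DIV     : 0 -8 0
STORE 1 : 0 -8
MOD     : 0
PUSH 73 : 0 73
OVER    : 0 73 0
ROT     : 73 0 0
ROT     : 0 0 73
ADD     : 0 73
SWAP    : 73 0
LOAD 1  : 73 0 0
LOAD 1  : 73 0 0 0
MUL     : 73 0 0
MUL     : 73 0
POP     : 73
PUSH -4 : 73 -4
SUB     : 77
NEG     : -77

-77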